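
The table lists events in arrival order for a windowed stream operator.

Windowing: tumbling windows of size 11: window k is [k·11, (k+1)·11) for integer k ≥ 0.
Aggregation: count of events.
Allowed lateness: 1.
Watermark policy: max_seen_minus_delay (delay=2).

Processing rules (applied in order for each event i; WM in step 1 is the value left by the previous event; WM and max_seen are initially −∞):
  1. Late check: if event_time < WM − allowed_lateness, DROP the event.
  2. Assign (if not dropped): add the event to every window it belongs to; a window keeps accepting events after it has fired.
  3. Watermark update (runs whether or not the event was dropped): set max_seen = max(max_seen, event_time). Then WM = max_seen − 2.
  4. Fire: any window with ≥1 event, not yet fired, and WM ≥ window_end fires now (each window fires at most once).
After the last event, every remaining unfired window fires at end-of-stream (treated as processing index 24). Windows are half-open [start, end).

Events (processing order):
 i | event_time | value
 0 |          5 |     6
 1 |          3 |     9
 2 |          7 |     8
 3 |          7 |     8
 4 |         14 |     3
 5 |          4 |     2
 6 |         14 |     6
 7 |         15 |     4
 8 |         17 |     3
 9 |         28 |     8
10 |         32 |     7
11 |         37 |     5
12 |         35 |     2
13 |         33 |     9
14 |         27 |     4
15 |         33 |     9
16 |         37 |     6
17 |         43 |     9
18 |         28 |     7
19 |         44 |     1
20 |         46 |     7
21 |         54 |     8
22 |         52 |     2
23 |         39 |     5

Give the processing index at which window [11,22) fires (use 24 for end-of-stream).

i=0 t=5 v=6: → [0,11); WM=3
i=1 t=3 v=9: → [0,11); WM=3
i=2 t=7 v=8: → [0,11); WM=5
i=3 t=7 v=8: → [0,11); WM=5
i=4 t=14 v=3: → [11,22); WM=12; [0,11) fires=4
i=5 t=4 v=2: DROP (t<12-1); WM=12
i=6 t=14 v=6: → [11,22); WM=12
i=7 t=15 v=4: → [11,22); WM=13
i=8 t=17 v=3: → [11,22); WM=15
i=9 t=28 v=8: → [22,33); WM=26; [11,22) fires=4
i=10 t=32 v=7: → [22,33); WM=30
i=11 t=37 v=5: → [33,44); WM=35; [22,33) fires=2
i=12 t=35 v=2: → [33,44); WM=35
i=13 t=33 v=9: DROP (t<35-1); WM=35
i=14 t=27 v=4: DROP (t<35-1); WM=35
i=15 t=33 v=9: DROP (t<35-1); WM=35
i=16 t=37 v=6: → [33,44); WM=35
i=17 t=43 v=9: → [33,44); WM=41
i=18 t=28 v=7: DROP (t<41-1); WM=41
i=19 t=44 v=1: → [44,55); WM=42
i=20 t=46 v=7: → [44,55); WM=44; [33,44) fires=4
i=21 t=54 v=8: → [44,55); WM=52
i=22 t=52 v=2: → [44,55); WM=52
i=23 t=39 v=5: DROP (t<52-1); WM=52

9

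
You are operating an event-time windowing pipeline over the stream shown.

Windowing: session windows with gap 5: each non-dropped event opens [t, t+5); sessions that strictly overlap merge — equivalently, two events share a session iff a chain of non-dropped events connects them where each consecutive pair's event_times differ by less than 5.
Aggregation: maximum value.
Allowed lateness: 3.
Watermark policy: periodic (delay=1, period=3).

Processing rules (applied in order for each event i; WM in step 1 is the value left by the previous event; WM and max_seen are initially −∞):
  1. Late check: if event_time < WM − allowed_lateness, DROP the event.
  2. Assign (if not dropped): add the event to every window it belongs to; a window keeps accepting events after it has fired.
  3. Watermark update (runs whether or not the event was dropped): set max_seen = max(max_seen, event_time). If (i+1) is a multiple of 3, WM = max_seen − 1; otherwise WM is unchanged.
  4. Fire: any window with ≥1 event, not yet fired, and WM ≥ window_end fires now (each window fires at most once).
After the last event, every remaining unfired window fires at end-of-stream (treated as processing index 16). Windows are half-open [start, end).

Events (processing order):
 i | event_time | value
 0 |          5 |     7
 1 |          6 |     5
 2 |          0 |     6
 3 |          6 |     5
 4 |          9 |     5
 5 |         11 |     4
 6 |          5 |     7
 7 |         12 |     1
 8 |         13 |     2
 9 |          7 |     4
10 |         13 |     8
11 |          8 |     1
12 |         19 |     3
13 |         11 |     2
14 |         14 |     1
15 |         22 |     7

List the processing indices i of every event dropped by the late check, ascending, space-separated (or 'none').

6 9 11

i=0 t=5 v=7: → [5,10); WM=−∞
i=1 t=6 v=5: → [5,11); WM=−∞
i=2 t=0 v=6: → [0,5); WM=5
i=3 t=6 v=5: → [5,11); WM=5
i=4 t=9 v=5: → [5,14); WM=5
i=5 t=11 v=4: → [5,16); WM=10
i=6 t=5 v=7: DROP (t<10-3); WM=10
i=7 t=12 v=1: → [5,17); WM=10
i=8 t=13 v=2: → [5,18); WM=12
i=9 t=7 v=4: DROP (t<12-3); WM=12
i=10 t=13 v=8: → [5,18); WM=12
i=11 t=8 v=1: DROP (t<12-3); WM=12
i=12 t=19 v=3: → [19,24); WM=12
i=13 t=11 v=2: → [5,18); WM=12
i=14 t=14 v=1: → [5,19); WM=18
i=15 t=22 v=7: → [19,27); WM=18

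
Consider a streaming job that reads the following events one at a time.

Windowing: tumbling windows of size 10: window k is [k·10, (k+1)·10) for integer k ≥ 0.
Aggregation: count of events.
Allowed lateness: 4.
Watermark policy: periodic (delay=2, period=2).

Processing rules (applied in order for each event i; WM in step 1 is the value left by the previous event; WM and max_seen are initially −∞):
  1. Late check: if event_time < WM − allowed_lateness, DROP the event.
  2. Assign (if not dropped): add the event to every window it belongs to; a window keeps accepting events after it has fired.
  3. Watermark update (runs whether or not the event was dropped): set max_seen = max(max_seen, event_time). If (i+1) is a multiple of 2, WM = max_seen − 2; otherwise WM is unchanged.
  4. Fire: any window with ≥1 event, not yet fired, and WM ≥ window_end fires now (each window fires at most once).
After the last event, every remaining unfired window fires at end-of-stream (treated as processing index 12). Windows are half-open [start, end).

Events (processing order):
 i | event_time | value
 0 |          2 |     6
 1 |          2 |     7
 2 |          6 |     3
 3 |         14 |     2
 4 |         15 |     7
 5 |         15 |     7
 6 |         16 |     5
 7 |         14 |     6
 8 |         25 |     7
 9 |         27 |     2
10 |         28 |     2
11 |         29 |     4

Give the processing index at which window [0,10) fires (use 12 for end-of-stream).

3

i=0 t=2 v=6: → [0,10); WM=−∞
i=1 t=2 v=7: → [0,10); WM=0
i=2 t=6 v=3: → [0,10); WM=0
i=3 t=14 v=2: → [10,20); WM=12; [0,10) fires=3
i=4 t=15 v=7: → [10,20); WM=12
i=5 t=15 v=7: → [10,20); WM=13
i=6 t=16 v=5: → [10,20); WM=13
i=7 t=14 v=6: → [10,20); WM=14
i=8 t=25 v=7: → [20,30); WM=14
i=9 t=27 v=2: → [20,30); WM=25; [10,20) fires=5
i=10 t=28 v=2: → [20,30); WM=25
i=11 t=29 v=4: → [20,30); WM=27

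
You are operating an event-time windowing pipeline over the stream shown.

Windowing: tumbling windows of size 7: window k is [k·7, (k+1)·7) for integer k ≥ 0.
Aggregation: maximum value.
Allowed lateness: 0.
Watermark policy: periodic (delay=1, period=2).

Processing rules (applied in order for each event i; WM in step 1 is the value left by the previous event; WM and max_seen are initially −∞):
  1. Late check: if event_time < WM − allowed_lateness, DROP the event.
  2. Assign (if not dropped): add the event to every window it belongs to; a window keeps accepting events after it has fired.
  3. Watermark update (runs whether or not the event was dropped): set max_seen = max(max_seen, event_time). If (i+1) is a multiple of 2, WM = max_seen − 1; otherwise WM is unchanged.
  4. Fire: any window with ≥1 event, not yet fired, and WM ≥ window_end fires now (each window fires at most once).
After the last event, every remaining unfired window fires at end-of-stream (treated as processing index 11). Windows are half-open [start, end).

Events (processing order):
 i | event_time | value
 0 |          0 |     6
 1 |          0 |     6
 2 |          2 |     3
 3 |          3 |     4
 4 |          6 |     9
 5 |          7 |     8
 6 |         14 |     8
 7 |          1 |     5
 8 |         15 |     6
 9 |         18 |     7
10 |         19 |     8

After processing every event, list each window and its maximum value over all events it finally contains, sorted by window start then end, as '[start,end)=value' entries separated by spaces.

i=0 t=0 v=6: → [0,7); WM=−∞
i=1 t=0 v=6: → [0,7); WM=-1
i=2 t=2 v=3: → [0,7); WM=-1
i=3 t=3 v=4: → [0,7); WM=2
i=4 t=6 v=9: → [0,7); WM=2
i=5 t=7 v=8: → [7,14); WM=6
i=6 t=14 v=8: → [14,21); WM=6
i=7 t=1 v=5: DROP (t<6-0); WM=13; [0,7) fires=9
i=8 t=15 v=6: → [14,21); WM=13
i=9 t=18 v=7: → [14,21); WM=17; [7,14) fires=8
i=10 t=19 v=8: → [14,21); WM=17

[0,7)=9 [7,14)=8 [14,21)=8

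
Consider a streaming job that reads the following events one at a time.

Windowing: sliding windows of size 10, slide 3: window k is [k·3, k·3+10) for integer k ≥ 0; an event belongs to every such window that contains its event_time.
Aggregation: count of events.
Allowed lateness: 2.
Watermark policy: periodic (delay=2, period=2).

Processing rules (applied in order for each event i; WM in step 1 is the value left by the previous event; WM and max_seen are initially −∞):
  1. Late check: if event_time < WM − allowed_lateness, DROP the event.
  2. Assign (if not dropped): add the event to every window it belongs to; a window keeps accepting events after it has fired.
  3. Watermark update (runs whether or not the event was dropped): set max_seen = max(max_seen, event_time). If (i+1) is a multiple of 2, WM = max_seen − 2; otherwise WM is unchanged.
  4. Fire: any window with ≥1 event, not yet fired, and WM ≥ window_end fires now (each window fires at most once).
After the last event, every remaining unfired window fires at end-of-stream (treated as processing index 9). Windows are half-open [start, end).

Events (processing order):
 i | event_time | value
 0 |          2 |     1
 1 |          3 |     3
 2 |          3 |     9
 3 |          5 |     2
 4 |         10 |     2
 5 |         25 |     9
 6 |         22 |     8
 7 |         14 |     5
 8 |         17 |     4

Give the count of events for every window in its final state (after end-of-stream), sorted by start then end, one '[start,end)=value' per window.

[0,10)=4 [3,13)=4 [6,16)=1 [9,19)=1 [15,25)=1 [18,28)=2 [21,31)=2 [24,34)=1

i=0 t=2 v=1: → [0,10); WM=−∞
i=1 t=3 v=3: → [3,13),[0,10); WM=1
i=2 t=3 v=9: → [3,13),[0,10); WM=1
i=3 t=5 v=2: → [3,13),[0,10); WM=3
i=4 t=10 v=2: → [9,19),[6,16),[3,13); WM=3
i=5 t=25 v=9: → [24,34),[21,31),[18,28); WM=23; [0,10) fires=4 [3,13) fires=4 [6,16) fires=1 [9,19) fires=1
i=6 t=22 v=8: → [21,31),[18,28),[15,25); WM=23
i=7 t=14 v=5: DROP (t<23-2); WM=23
i=8 t=17 v=4: DROP (t<23-2); WM=23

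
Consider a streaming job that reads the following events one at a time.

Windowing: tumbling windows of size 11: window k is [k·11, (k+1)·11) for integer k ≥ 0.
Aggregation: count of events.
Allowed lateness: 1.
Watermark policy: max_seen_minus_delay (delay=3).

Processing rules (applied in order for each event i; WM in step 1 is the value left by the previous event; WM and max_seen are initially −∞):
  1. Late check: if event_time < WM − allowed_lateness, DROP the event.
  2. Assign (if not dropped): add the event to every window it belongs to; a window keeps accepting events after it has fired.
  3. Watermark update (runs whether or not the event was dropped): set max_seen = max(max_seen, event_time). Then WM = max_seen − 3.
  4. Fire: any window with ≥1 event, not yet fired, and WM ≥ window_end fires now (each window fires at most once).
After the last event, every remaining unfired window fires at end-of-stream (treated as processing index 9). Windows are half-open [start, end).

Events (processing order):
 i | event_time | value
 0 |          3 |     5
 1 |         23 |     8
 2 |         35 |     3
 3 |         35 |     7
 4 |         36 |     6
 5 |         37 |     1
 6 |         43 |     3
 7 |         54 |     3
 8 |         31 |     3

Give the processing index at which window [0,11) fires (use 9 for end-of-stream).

1

i=0 t=3 v=5: → [0,11); WM=0
i=1 t=23 v=8: → [22,33); WM=20; [0,11) fires=1
i=2 t=35 v=3: → [33,44); WM=32
i=3 t=35 v=7: → [33,44); WM=32
i=4 t=36 v=6: → [33,44); WM=33; [22,33) fires=1
i=5 t=37 v=1: → [33,44); WM=34
i=6 t=43 v=3: → [33,44); WM=40
i=7 t=54 v=3: → [44,55); WM=51; [33,44) fires=5
i=8 t=31 v=3: DROP (t<51-1); WM=51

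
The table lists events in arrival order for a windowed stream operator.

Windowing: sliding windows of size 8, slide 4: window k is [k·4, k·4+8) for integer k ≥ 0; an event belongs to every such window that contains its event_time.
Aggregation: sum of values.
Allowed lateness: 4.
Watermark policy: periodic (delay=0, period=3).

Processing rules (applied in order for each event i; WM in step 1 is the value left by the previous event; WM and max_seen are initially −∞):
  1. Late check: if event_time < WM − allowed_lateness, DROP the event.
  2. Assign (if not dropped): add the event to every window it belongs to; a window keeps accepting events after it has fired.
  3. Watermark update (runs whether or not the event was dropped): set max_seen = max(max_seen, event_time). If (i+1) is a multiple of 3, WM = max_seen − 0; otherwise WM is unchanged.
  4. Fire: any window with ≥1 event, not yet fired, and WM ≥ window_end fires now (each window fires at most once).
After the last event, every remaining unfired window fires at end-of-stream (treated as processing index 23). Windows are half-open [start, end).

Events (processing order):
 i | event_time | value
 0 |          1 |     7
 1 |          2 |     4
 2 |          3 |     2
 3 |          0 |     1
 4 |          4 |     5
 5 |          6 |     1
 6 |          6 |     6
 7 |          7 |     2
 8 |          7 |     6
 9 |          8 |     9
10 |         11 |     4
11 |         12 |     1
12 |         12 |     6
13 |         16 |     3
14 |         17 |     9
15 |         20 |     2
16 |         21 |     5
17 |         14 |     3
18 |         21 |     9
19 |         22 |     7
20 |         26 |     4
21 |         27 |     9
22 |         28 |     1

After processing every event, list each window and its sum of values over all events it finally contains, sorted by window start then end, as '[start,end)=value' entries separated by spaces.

i=0 t=1 v=7: → [0,8); WM=−∞
i=1 t=2 v=4: → [0,8); WM=−∞
i=2 t=3 v=2: → [0,8); WM=3
i=3 t=0 v=1: → [0,8); WM=3
i=4 t=4 v=5: → [4,12),[0,8); WM=3
i=5 t=6 v=1: → [4,12),[0,8); WM=6
i=6 t=6 v=6: → [4,12),[0,8); WM=6
i=7 t=7 v=2: → [4,12),[0,8); WM=6
i=8 t=7 v=6: → [4,12),[0,8); WM=7
i=9 t=8 v=9: → [8,16),[4,12); WM=7
i=10 t=11 v=4: → [8,16),[4,12); WM=7
i=11 t=12 v=1: → [12,20),[8,16); WM=12; [0,8) fires=34 [4,12) fires=33
i=12 t=12 v=6: → [12,20),[8,16); WM=12
i=13 t=16 v=3: → [16,24),[12,20); WM=12
i=14 t=17 v=9: → [16,24),[12,20); WM=17; [8,16) fires=20
i=15 t=20 v=2: → [20,28),[16,24); WM=17
i=16 t=21 v=5: → [20,28),[16,24); WM=17
i=17 t=14 v=3: → [12,20),[8,16); WM=21; [12,20) fires=22
i=18 t=21 v=9: → [20,28),[16,24); WM=21
i=19 t=22 v=7: → [20,28),[16,24); WM=21
i=20 t=26 v=4: → [24,32),[20,28); WM=26; [16,24) fires=35
i=21 t=27 v=9: → [24,32),[20,28); WM=26
i=22 t=28 v=1: → [28,36),[24,32); WM=26

[0,8)=34 [4,12)=33 [8,16)=23 [12,20)=22 [16,24)=35 [20,28)=36 [24,32)=14 [28,36)=1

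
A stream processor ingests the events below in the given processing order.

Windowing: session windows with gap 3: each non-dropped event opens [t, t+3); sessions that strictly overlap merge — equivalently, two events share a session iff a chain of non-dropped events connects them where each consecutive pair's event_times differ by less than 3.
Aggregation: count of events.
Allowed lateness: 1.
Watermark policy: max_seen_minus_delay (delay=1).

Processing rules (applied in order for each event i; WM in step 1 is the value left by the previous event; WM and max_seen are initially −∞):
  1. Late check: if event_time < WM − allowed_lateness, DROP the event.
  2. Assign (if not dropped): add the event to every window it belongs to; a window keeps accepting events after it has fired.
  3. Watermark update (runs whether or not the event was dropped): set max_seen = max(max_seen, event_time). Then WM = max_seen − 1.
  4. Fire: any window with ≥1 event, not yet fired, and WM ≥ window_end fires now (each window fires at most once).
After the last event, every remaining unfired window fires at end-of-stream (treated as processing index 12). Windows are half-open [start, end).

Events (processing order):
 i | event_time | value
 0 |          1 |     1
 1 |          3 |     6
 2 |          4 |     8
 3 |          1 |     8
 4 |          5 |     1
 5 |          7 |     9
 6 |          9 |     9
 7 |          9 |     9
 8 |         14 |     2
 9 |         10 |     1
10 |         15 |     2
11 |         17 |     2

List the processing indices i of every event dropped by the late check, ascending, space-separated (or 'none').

i=0 t=1 v=1: → [1,4); WM=0
i=1 t=3 v=6: → [1,6); WM=2
i=2 t=4 v=8: → [1,7); WM=3
i=3 t=1 v=8: DROP (t<3-1); WM=3
i=4 t=5 v=1: → [1,8); WM=4
i=5 t=7 v=9: → [1,10); WM=6
i=6 t=9 v=9: → [1,12); WM=8
i=7 t=9 v=9: → [1,12); WM=8
i=8 t=14 v=2: → [14,17); WM=13
i=9 t=10 v=1: DROP (t<13-1); WM=13
i=10 t=15 v=2: → [14,18); WM=14
i=11 t=17 v=2: → [14,20); WM=16

3 9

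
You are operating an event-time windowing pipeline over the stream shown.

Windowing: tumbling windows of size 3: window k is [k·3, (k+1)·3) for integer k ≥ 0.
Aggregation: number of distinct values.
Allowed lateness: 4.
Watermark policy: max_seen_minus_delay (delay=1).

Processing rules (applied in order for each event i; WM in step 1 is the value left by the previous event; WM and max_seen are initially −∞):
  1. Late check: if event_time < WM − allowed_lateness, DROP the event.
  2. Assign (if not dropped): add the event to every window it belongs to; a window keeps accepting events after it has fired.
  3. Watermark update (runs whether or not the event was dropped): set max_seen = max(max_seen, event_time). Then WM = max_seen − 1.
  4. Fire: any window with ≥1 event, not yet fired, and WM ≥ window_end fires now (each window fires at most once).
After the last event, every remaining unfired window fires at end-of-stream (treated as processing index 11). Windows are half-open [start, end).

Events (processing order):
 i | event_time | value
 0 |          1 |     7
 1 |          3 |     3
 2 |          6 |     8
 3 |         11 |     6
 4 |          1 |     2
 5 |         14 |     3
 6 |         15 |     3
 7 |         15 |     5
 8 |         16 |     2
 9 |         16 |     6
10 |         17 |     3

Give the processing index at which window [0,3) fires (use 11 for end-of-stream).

i=0 t=1 v=7: → [0,3); WM=0
i=1 t=3 v=3: → [3,6); WM=2
i=2 t=6 v=8: → [6,9); WM=5; [0,3) fires=1
i=3 t=11 v=6: → [9,12); WM=10; [3,6) fires=1 [6,9) fires=1
i=4 t=1 v=2: DROP (t<10-4); WM=10
i=5 t=14 v=3: → [12,15); WM=13; [9,12) fires=1
i=6 t=15 v=3: → [15,18); WM=14
i=7 t=15 v=5: → [15,18); WM=14
i=8 t=16 v=2: → [15,18); WM=15; [12,15) fires=1
i=9 t=16 v=6: → [15,18); WM=15
i=10 t=17 v=3: → [15,18); WM=16

2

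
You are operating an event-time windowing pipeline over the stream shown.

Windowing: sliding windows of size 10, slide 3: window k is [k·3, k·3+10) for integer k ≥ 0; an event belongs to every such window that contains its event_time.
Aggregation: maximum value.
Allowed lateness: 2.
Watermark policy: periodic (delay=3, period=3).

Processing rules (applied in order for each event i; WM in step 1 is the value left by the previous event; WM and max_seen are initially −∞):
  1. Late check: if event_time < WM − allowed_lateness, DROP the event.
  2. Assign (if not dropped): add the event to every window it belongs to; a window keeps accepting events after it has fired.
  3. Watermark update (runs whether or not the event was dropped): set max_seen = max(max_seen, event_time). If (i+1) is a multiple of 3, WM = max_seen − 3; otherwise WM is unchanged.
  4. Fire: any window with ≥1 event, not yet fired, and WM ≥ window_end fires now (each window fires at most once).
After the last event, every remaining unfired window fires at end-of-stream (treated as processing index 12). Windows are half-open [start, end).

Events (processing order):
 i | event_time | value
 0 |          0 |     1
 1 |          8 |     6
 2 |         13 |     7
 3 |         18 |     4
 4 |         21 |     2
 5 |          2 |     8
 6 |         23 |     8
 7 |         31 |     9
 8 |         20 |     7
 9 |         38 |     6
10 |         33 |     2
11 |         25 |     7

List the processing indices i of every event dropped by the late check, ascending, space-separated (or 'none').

5 11

i=0 t=0 v=1: → [0,10); WM=−∞
i=1 t=8 v=6: → [6,16),[3,13),[0,10); WM=−∞
i=2 t=13 v=7: → [12,22),[9,19),[6,16); WM=10; [0,10) fires=6
i=3 t=18 v=4: → [18,28),[15,25),[12,22),[9,19); WM=10
i=4 t=21 v=2: → [21,31),[18,28),[15,25),[12,22); WM=10
i=5 t=2 v=8: DROP (t<10-2); WM=18; [3,13) fires=6 [6,16) fires=7
i=6 t=23 v=8: → [21,31),[18,28),[15,25); WM=18
i=7 t=31 v=9: → [30,40),[27,37),[24,34); WM=18
i=8 t=20 v=7: → [18,28),[15,25),[12,22); WM=28; [9,19) fires=7 [12,22) fires=7 [15,25) fires=8 [18,28) fires=8
i=9 t=38 v=6: → [36,46),[33,43),[30,40); WM=28
i=10 t=33 v=2: → [33,43),[30,40),[27,37),[24,34); WM=28
i=11 t=25 v=7: DROP (t<28-2); WM=35; [21,31) fires=8 [24,34) fires=9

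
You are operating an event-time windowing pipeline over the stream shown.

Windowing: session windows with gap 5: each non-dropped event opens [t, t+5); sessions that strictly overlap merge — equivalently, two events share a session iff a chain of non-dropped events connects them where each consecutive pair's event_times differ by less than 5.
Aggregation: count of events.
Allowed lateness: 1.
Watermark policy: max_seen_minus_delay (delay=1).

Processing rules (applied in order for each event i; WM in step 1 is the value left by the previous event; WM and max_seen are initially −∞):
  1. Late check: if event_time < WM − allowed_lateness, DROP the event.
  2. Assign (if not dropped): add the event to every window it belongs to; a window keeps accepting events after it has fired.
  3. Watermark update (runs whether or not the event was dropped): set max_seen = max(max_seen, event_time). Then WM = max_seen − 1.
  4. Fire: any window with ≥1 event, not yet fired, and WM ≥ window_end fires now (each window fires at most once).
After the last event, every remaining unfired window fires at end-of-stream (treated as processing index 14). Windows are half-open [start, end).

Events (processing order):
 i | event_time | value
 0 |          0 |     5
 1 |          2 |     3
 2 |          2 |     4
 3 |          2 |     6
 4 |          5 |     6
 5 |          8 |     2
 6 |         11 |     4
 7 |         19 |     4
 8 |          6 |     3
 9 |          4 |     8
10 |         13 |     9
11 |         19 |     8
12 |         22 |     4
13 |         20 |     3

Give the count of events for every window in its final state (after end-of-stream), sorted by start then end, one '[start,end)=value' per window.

i=0 t=0 v=5: → [0,5); WM=-1
i=1 t=2 v=3: → [0,7); WM=1
i=2 t=2 v=4: → [0,7); WM=1
i=3 t=2 v=6: → [0,7); WM=1
i=4 t=5 v=6: → [0,10); WM=4
i=5 t=8 v=2: → [0,13); WM=7
i=6 t=11 v=4: → [0,16); WM=10
i=7 t=19 v=4: → [19,24); WM=18
i=8 t=6 v=3: DROP (t<18-1); WM=18
i=9 t=4 v=8: DROP (t<18-1); WM=18
i=10 t=13 v=9: DROP (t<18-1); WM=18
i=11 t=19 v=8: → [19,24); WM=18
i=12 t=22 v=4: → [19,27); WM=21
i=13 t=20 v=3: → [19,27); WM=21

[0,16)=7 [19,27)=4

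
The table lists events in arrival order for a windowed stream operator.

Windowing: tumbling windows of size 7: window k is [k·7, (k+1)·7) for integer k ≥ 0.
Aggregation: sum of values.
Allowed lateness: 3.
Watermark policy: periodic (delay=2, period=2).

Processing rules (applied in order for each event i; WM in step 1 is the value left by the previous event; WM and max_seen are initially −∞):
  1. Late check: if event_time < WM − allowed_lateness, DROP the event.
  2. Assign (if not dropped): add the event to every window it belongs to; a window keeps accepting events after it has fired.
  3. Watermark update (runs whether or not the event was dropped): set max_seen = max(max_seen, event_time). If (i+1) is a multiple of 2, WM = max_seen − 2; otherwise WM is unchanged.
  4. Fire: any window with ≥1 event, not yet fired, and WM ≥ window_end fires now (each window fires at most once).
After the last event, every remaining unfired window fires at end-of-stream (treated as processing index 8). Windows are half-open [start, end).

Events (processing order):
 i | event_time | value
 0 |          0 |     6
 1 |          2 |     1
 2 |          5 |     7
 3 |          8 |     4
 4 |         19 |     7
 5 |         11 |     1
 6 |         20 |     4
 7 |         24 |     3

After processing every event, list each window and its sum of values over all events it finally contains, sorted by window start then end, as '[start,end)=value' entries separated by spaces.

i=0 t=0 v=6: → [0,7); WM=−∞
i=1 t=2 v=1: → [0,7); WM=0
i=2 t=5 v=7: → [0,7); WM=0
i=3 t=8 v=4: → [7,14); WM=6
i=4 t=19 v=7: → [14,21); WM=6
i=5 t=11 v=1: → [7,14); WM=17; [0,7) fires=14 [7,14) fires=5
i=6 t=20 v=4: → [14,21); WM=17
i=7 t=24 v=3: → [21,28); WM=22; [14,21) fires=11

[0,7)=14 [7,14)=5 [14,21)=11 [21,28)=3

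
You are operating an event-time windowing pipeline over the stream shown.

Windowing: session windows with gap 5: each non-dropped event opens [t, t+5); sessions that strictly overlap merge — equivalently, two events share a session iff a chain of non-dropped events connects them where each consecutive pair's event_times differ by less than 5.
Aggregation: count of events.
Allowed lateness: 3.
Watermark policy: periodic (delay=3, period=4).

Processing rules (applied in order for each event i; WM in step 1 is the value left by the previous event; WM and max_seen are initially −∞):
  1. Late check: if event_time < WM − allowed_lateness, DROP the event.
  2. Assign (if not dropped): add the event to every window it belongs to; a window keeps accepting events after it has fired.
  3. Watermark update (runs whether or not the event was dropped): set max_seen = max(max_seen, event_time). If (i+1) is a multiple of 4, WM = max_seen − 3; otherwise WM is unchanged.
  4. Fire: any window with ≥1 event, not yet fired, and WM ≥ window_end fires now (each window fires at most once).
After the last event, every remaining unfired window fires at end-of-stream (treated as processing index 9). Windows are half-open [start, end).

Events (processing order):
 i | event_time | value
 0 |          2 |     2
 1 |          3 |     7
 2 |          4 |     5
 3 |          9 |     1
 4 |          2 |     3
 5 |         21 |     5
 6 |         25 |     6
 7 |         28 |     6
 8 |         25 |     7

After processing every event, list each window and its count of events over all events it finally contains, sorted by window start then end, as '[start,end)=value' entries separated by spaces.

i=0 t=2 v=2: → [2,7); WM=−∞
i=1 t=3 v=7: → [2,8); WM=−∞
i=2 t=4 v=5: → [2,9); WM=−∞
i=3 t=9 v=1: → [9,14); WM=6
i=4 t=2 v=3: DROP (t<6-3); WM=6
i=5 t=21 v=5: → [21,26); WM=6
i=6 t=25 v=6: → [21,30); WM=6
i=7 t=28 v=6: → [21,33); WM=25
i=8 t=25 v=7: → [21,33); WM=25

[2,9)=3 [9,14)=1 [21,33)=4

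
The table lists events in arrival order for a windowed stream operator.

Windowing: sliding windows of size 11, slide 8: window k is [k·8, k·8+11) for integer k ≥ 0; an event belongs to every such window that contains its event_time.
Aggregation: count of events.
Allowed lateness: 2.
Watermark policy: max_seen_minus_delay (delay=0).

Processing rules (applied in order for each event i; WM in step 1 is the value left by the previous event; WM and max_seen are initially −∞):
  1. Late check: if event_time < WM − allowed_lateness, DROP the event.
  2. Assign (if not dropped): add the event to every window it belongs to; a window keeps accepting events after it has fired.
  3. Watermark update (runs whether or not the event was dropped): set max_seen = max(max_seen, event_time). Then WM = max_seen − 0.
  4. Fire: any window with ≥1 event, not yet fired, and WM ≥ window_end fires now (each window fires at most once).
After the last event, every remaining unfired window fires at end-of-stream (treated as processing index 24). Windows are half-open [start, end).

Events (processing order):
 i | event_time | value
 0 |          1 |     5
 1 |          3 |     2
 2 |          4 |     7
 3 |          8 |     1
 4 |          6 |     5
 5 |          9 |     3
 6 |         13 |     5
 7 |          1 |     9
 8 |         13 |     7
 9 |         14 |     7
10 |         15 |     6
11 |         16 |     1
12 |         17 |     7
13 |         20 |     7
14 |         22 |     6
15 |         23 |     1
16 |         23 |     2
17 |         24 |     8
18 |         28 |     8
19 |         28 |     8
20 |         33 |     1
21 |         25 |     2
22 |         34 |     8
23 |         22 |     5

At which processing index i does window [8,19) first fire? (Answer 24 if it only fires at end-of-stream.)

13

i=0 t=1 v=5: → [0,11); WM=1
i=1 t=3 v=2: → [0,11); WM=3
i=2 t=4 v=7: → [0,11); WM=4
i=3 t=8 v=1: → [8,19),[0,11); WM=8
i=4 t=6 v=5: → [0,11); WM=8
i=5 t=9 v=3: → [8,19),[0,11); WM=9
i=6 t=13 v=5: → [8,19); WM=13; [0,11) fires=6
i=7 t=1 v=9: DROP (t<13-2); WM=13
i=8 t=13 v=7: → [8,19); WM=13
i=9 t=14 v=7: → [8,19); WM=14
i=10 t=15 v=6: → [8,19); WM=15
i=11 t=16 v=1: → [16,27),[8,19); WM=16
i=12 t=17 v=7: → [16,27),[8,19); WM=17
i=13 t=20 v=7: → [16,27); WM=20; [8,19) fires=8
i=14 t=22 v=6: → [16,27); WM=22
i=15 t=23 v=1: → [16,27); WM=23
i=16 t=23 v=2: → [16,27); WM=23
i=17 t=24 v=8: → [24,35),[16,27); WM=24
i=18 t=28 v=8: → [24,35); WM=28; [16,27) fires=7
i=19 t=28 v=8: → [24,35); WM=28
i=20 t=33 v=1: → [32,43),[24,35); WM=33
i=21 t=25 v=2: DROP (t<33-2); WM=33
i=22 t=34 v=8: → [32,43),[24,35); WM=34
i=23 t=22 v=5: DROP (t<34-2); WM=34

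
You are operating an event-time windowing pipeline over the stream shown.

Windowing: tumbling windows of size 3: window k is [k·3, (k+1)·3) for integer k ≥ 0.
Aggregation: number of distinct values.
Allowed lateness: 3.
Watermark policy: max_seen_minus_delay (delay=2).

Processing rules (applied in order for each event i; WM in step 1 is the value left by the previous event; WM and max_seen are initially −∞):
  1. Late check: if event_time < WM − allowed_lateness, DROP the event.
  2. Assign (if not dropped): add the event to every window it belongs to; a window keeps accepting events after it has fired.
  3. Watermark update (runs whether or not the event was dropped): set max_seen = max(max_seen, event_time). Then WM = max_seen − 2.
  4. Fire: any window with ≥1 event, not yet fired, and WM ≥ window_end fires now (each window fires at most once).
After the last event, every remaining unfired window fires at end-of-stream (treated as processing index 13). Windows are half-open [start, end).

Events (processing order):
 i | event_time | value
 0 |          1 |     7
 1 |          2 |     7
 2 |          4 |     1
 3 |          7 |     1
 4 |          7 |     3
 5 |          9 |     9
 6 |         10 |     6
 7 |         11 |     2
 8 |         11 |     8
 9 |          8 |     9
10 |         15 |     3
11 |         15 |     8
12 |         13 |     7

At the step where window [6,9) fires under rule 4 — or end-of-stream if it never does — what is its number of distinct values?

2

i=0 t=1 v=7: → [0,3); WM=-1
i=1 t=2 v=7: → [0,3); WM=0
i=2 t=4 v=1: → [3,6); WM=2
i=3 t=7 v=1: → [6,9); WM=5; [0,3) fires=1
i=4 t=7 v=3: → [6,9); WM=5
i=5 t=9 v=9: → [9,12); WM=7; [3,6) fires=1
i=6 t=10 v=6: → [9,12); WM=8
i=7 t=11 v=2: → [9,12); WM=9; [6,9) fires=2
i=8 t=11 v=8: → [9,12); WM=9
i=9 t=8 v=9: → [6,9); WM=9
i=10 t=15 v=3: → [15,18); WM=13; [9,12) fires=4
i=11 t=15 v=8: → [15,18); WM=13
i=12 t=13 v=7: → [12,15); WM=13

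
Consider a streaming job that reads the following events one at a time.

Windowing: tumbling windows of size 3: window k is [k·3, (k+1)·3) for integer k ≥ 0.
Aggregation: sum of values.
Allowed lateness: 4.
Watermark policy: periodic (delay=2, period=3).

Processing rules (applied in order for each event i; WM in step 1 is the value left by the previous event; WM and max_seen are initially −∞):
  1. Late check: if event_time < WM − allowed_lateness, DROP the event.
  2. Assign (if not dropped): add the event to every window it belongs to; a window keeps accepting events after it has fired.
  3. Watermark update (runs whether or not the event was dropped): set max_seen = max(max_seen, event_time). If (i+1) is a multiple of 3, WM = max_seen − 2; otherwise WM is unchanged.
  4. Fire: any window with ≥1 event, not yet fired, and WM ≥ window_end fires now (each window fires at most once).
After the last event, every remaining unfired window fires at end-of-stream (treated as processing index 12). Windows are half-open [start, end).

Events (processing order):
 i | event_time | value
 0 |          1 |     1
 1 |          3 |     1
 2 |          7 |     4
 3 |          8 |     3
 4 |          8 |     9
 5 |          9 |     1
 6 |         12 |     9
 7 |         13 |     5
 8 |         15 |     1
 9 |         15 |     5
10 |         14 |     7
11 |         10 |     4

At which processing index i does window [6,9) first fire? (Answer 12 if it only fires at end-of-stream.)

i=0 t=1 v=1: → [0,3); WM=−∞
i=1 t=3 v=1: → [3,6); WM=−∞
i=2 t=7 v=4: → [6,9); WM=5; [0,3) fires=1
i=3 t=8 v=3: → [6,9); WM=5
i=4 t=8 v=9: → [6,9); WM=5
i=5 t=9 v=1: → [9,12); WM=7; [3,6) fires=1
i=6 t=12 v=9: → [12,15); WM=7
i=7 t=13 v=5: → [12,15); WM=7
i=8 t=15 v=1: → [15,18); WM=13; [6,9) fires=16 [9,12) fires=1
i=9 t=15 v=5: → [15,18); WM=13
i=10 t=14 v=7: → [12,15); WM=13
i=11 t=10 v=4: → [9,12); WM=13

8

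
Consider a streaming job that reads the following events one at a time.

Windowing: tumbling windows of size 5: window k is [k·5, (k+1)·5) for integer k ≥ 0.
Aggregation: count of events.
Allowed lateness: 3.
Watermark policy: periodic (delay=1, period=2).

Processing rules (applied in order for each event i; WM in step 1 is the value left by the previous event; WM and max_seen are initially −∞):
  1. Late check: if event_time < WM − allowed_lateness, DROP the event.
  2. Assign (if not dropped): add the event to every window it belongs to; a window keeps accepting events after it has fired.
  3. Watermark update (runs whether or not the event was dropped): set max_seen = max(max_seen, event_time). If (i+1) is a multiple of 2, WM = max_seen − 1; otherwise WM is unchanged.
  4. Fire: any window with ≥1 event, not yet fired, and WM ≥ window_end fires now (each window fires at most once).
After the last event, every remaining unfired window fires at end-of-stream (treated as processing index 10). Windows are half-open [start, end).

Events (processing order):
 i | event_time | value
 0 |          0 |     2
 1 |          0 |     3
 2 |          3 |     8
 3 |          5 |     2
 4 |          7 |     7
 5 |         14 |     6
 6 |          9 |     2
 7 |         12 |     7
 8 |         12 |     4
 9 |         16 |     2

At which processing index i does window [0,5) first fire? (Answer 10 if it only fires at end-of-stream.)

5

i=0 t=0 v=2: → [0,5); WM=−∞
i=1 t=0 v=3: → [0,5); WM=-1
i=2 t=3 v=8: → [0,5); WM=-1
i=3 t=5 v=2: → [5,10); WM=4
i=4 t=7 v=7: → [5,10); WM=4
i=5 t=14 v=6: → [10,15); WM=13; [0,5) fires=3 [5,10) fires=2
i=6 t=9 v=2: DROP (t<13-3); WM=13
i=7 t=12 v=7: → [10,15); WM=13
i=8 t=12 v=4: → [10,15); WM=13
i=9 t=16 v=2: → [15,20); WM=15; [10,15) fires=3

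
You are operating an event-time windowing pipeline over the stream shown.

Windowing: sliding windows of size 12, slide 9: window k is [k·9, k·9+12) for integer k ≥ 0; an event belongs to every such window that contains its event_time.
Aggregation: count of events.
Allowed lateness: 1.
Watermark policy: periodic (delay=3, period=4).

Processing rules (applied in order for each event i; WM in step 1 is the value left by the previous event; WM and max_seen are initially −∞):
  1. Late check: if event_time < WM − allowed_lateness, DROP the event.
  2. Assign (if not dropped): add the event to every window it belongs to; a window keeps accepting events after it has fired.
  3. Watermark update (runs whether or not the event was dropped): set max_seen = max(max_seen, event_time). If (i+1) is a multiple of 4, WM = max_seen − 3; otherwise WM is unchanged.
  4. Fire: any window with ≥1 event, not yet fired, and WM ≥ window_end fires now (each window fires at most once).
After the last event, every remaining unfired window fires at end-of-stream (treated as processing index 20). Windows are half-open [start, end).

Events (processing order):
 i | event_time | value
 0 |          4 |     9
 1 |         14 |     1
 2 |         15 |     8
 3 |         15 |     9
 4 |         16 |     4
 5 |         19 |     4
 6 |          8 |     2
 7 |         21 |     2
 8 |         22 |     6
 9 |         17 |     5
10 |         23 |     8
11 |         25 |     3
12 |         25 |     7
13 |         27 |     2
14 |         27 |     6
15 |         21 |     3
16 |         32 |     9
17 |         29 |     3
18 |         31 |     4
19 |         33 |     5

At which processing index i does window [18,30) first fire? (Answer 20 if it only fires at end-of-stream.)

i=0 t=4 v=9: → [0,12); WM=−∞
i=1 t=14 v=1: → [9,21); WM=−∞
i=2 t=15 v=8: → [9,21); WM=−∞
i=3 t=15 v=9: → [9,21); WM=12; [0,12) fires=1
i=4 t=16 v=4: → [9,21); WM=12
i=5 t=19 v=4: → [18,30),[9,21); WM=12
i=6 t=8 v=2: DROP (t<12-1); WM=12
i=7 t=21 v=2: → [18,30); WM=18
i=8 t=22 v=6: → [18,30); WM=18
i=9 t=17 v=5: → [9,21); WM=18
i=10 t=23 v=8: → [18,30); WM=18
i=11 t=25 v=3: → [18,30); WM=22; [9,21) fires=6
i=12 t=25 v=7: → [18,30); WM=22
i=13 t=27 v=2: → [27,39),[18,30); WM=22
i=14 t=27 v=6: → [27,39),[18,30); WM=22
i=15 t=21 v=3: → [18,30); WM=24
i=16 t=32 v=9: → [27,39); WM=24
i=17 t=29 v=3: → [27,39),[18,30); WM=24
i=18 t=31 v=4: → [27,39); WM=24
i=19 t=33 v=5: → [27,39); WM=30; [18,30) fires=10

19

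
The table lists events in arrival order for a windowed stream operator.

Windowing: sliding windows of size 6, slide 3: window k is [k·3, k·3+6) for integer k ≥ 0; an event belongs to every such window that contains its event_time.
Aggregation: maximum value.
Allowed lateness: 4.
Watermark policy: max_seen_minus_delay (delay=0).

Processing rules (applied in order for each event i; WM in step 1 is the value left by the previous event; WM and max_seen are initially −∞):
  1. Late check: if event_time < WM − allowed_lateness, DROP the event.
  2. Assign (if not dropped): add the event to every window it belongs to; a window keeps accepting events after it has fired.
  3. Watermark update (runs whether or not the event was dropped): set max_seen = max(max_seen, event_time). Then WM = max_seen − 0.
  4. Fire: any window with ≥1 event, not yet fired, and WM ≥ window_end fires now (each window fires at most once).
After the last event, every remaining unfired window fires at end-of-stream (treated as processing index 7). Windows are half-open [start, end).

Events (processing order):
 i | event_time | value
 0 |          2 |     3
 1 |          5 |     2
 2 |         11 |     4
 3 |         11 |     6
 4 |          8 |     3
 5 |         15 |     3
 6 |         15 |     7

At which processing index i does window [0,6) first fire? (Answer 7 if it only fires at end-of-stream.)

2

i=0 t=2 v=3: → [0,6); WM=2
i=1 t=5 v=2: → [3,9),[0,6); WM=5
i=2 t=11 v=4: → [9,15),[6,12); WM=11; [0,6) fires=3 [3,9) fires=2
i=3 t=11 v=6: → [9,15),[6,12); WM=11
i=4 t=8 v=3: → [6,12),[3,9); WM=11
i=5 t=15 v=3: → [15,21),[12,18); WM=15; [6,12) fires=6 [9,15) fires=6
i=6 t=15 v=7: → [15,21),[12,18); WM=15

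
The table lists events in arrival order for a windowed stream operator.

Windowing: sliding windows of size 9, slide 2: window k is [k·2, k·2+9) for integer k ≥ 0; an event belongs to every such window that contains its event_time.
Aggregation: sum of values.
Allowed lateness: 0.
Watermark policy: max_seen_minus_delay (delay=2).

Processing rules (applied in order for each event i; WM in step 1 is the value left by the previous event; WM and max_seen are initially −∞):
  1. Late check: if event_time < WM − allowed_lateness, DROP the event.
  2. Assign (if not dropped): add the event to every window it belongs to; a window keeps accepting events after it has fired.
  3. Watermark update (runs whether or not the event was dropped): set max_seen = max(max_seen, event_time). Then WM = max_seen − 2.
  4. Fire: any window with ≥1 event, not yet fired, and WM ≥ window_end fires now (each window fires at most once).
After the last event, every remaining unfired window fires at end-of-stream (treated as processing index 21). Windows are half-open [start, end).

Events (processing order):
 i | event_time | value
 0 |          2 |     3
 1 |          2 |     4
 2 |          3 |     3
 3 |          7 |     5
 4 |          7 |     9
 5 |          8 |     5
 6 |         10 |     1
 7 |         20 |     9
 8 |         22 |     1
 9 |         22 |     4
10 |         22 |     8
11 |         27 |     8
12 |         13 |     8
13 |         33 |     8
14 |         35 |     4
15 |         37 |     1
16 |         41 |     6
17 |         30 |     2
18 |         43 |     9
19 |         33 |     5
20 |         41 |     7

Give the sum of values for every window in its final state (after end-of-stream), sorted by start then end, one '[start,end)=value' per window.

[0,9)=29 [2,11)=30 [4,13)=20 [6,15)=20 [8,17)=6 [10,19)=1 [12,21)=9 [14,23)=22 [16,25)=22 [18,27)=22 [20,29)=30 [22,31)=21 [24,33)=8 [26,35)=16 [28,37)=12 [30,39)=13 [32,41)=13 [34,43)=18 [36,45)=23 [38,47)=22 [40,49)=22 [42,51)=9

i=0 t=2 v=3: → [2,11),[0,9); WM=0
i=1 t=2 v=4: → [2,11),[0,9); WM=0
i=2 t=3 v=3: → [2,11),[0,9); WM=1
i=3 t=7 v=5: → [6,15),[4,13),[2,11),[0,9); WM=5
i=4 t=7 v=9: → [6,15),[4,13),[2,11),[0,9); WM=5
i=5 t=8 v=5: → [8,17),[6,15),[4,13),[2,11),[0,9); WM=6
i=6 t=10 v=1: → [10,19),[8,17),[6,15),[4,13),[2,11); WM=8
i=7 t=20 v=9: → [20,29),[18,27),[16,25),[14,23),[12,21); WM=18; [0,9) fires=29 [2,11) fires=30 [4,13) fires=20 [6,15) fires=20 [8,17) fires=6
i=8 t=22 v=1: → [22,31),[20,29),[18,27),[16,25),[14,23); WM=20; [10,19) fires=1
i=9 t=22 v=4: → [22,31),[20,29),[18,27),[16,25),[14,23); WM=20
i=10 t=22 v=8: → [22,31),[20,29),[18,27),[16,25),[14,23); WM=20
i=11 t=27 v=8: → [26,35),[24,33),[22,31),[20,29); WM=25; [12,21) fires=9 [14,23) fires=22 [16,25) fires=22
i=12 t=13 v=8: DROP (t<25-0); WM=25
i=13 t=33 v=8: → [32,41),[30,39),[28,37),[26,35); WM=31; [18,27) fires=22 [20,29) fires=30 [22,31) fires=21
i=14 t=35 v=4: → [34,43),[32,41),[30,39),[28,37); WM=33; [24,33) fires=8
i=15 t=37 v=1: → [36,45),[34,43),[32,41),[30,39); WM=35; [26,35) fires=16
i=16 t=41 v=6: → [40,49),[38,47),[36,45),[34,43); WM=39; [28,37) fires=12 [30,39) fires=13
i=17 t=30 v=2: DROP (t<39-0); WM=39
i=18 t=43 v=9: → [42,51),[40,49),[38,47),[36,45); WM=41; [32,41) fires=13
i=19 t=33 v=5: DROP (t<41-0); WM=41
i=20 t=41 v=7: → [40,49),[38,47),[36,45),[34,43); WM=41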